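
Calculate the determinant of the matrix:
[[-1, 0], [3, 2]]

For a 2×2 matrix [[a, b], [c, d]], det = ad - bc
det = (-1)(2) - (0)(3) = -2 - 0 = -2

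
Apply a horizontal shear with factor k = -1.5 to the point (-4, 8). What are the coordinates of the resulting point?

Shear matrix for horizontal shear with factor k = -1.5:
[[1, -1.50], [0, 1]]
Result: (-4, 8) → (-16, 8)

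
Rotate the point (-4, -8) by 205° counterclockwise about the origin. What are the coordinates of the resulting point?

Rotation matrix for 205°: [[cos 205°, -sin 205°], [sin 205°, cos 205°]] ≈ [[-0.906308, 0.422618], [-0.422618, -0.906308]]
[[-0.906308, 0.422618], [-0.422618, -0.906308]] × [-4, -8]ᵀ ≈ [0.2443, 8.9409]ᵀ
Result: (0.2443, 8.9409)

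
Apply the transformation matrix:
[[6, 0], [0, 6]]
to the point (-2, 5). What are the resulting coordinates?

Matrix multiplication:
[[6, 0], [0, 6]] × [-2, 5]ᵀ
= [(6)(-2) + (0)(5), (0)(-2) + (6)(5)]ᵀ
= [-12, 30]ᵀ
Result: (-12, 30)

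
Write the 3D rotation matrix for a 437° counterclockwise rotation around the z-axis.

Rotation matrix for counterclockwise 437° around z-axis:
cos(437°) = 0.2250, sin(437°) = 0.9744
Result: [[0.2250, -0.9744, 0], [0.9744, 0.2250, 0], [0, 0, 1]]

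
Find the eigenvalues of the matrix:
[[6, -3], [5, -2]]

Characteristic equation: det(A - λI) = 0
λ² - (trace)λ + (det) = 0
trace = 6 + -2 = 4, det = (6)(-2) - (-3)(5) = 3
λ² - (4)λ + (3) = 0
λ = (4 ± √((4)² - 4·(3))) / 2 = (4 ± √4) / 2
Solving: λ = 1, 3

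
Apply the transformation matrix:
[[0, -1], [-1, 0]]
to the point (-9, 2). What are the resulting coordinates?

Matrix multiplication:
[[0, -1], [-1, 0]] × [-9, 2]ᵀ
= [(0)(-9) + (-1)(2), (-1)(-9) + (0)(2)]ᵀ
= [-2, 9]ᵀ
Result: (-2, 9)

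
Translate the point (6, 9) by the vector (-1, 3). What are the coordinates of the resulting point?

Translation by (-1, 3) (homogeneous matrix [[1, 0, -1], [0, 1, 3], [0, 0, 1]]):
x' = 6 + -1 = 5
y' = 9 + 3 = 12
Result: (5, 12)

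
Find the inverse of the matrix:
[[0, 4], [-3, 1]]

For [[a,b],[c,d]], inverse = (1/det)·[[d,-b],[-c,a]]
det = (0)(1) - (4)(-3) = 0 - -12 = 12
Inverse = (1/12)·[[1, -4], [3, 0]]
= [[1/12, -1/3], [1/4, 0]]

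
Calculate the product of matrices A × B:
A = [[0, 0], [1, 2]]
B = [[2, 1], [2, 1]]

Matrix multiplication:
C[0][0] = 0×2 + 0×2 = 0
C[0][1] = 0×1 + 0×1 = 0
C[1][0] = 1×2 + 2×2 = 6
C[1][1] = 1×1 + 2×1 = 3
Result: [[0, 0], [6, 3]]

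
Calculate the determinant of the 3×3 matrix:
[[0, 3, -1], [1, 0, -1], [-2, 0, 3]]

Expansion along first row:
det = 0·det([[0,-1],[0,3]]) - 3·det([[1,-1],[-2,3]]) + -1·det([[1,0],[-2,0]])
    = 0·(0·3 - -1·0) - 3·(1·3 - -1·-2) + -1·(1·0 - 0·-2)
    = 0·0 - 3·1 + -1·0
    = 0 + -3 + 0 = -3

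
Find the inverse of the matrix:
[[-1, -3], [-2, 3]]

For [[a,b],[c,d]], inverse = (1/det)·[[d,-b],[-c,a]]
det = (-1)(3) - (-3)(-2) = -3 - 6 = -9
Inverse = (1/-9)·[[3, 3], [2, -1]]
= [[-1/3, -1/3], [-2/9, 1/9]]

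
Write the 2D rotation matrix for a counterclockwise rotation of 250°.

Rotation matrix formula: [[cos θ, -sin θ], [sin θ, cos θ]]
For θ = 250°:
cos(250°) = -0.3420
sin(250°) = -0.9397
Result: [[-0.3420, 0.9397], [-0.9397, -0.3420]]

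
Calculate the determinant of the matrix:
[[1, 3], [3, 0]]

For a 2×2 matrix [[a, b], [c, d]], det = ad - bc
det = (1)(0) - (3)(3) = 0 - 9 = -9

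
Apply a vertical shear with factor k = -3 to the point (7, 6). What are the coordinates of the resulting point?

Shear matrix for vertical shear with factor k = -3:
[[1, 0], [-3, 1]]
Result: (7, 6) → (7, -15)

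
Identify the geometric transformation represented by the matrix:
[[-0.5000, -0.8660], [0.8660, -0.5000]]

This matrix represents: rotation by 120° counterclockwise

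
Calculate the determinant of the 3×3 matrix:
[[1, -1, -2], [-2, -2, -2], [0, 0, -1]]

Expansion along first row:
det = 1·det([[-2,-2],[0,-1]]) - -1·det([[-2,-2],[0,-1]]) + -2·det([[-2,-2],[0,0]])
    = 1·(-2·-1 - -2·0) - -1·(-2·-1 - -2·0) + -2·(-2·0 - -2·0)
    = 1·2 - -1·2 + -2·0
    = 2 + 2 + 0 = 4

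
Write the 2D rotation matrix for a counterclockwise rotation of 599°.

Rotation matrix formula: [[cos θ, -sin θ], [sin θ, cos θ]]
For θ = 599°:
cos(599°) = -0.5150
sin(599°) = -0.8572
Result: [[-0.5150, 0.8572], [-0.8572, -0.5150]]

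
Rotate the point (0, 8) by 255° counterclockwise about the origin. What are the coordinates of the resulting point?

Rotation matrix for 255°: [[cos 255°, -sin 255°], [sin 255°, cos 255°]] ≈ [[-0.258819, 0.965926], [-0.965926, -0.258819]]
[[-0.258819, 0.965926], [-0.965926, -0.258819]] × [0, 8]ᵀ ≈ [7.7274, -2.0706]ᵀ
Result: (7.7274, -2.0706)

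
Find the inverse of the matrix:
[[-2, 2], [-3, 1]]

For [[a,b],[c,d]], inverse = (1/det)·[[d,-b],[-c,a]]
det = (-2)(1) - (2)(-3) = -2 - -6 = 4
Inverse = (1/4)·[[1, -2], [3, -2]]
= [[1/4, -1/2], [3/4, -1/2]]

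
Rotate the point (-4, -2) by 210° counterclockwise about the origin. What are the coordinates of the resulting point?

Rotation matrix for 210°: [[cos 210°, -sin 210°], [sin 210°, cos 210°]] ≈ [[-0.866025, 0.500000], [-0.500000, -0.866025]]
[[-0.866025, 0.500000], [-0.500000, -0.866025]] × [-4, -2]ᵀ ≈ [2.4641, 3.7321]ᵀ
Result: (2.4641, 3.7321)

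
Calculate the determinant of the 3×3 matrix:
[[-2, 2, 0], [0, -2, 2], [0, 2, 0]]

Expansion along first row:
det = -2·det([[-2,2],[2,0]]) - 2·det([[0,2],[0,0]]) + 0·det([[0,-2],[0,2]])
    = -2·(-2·0 - 2·2) - 2·(0·0 - 2·0) + 0·(0·2 - -2·0)
    = -2·-4 - 2·0 + 0·0
    = 8 + 0 + 0 = 8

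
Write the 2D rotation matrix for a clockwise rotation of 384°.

Rotation matrix formula: [[cos θ, -sin θ], [sin θ, cos θ]]
A clockwise rotation by 384° is equivalent to a counterclockwise rotation by -384°.
For θ = -384°:
cos(-384°) = 0.9135
sin(-384°) = -0.4067
Result: [[0.9135, 0.4067], [-0.4067, 0.9135]]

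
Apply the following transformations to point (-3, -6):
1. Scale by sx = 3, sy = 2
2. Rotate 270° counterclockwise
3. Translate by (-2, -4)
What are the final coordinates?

Step 1: Scale → (-9, -12)
Step 2: Rotate 270° → (-12, 9)
Step 3: Translate → (-14, 5)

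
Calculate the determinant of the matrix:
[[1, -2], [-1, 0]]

For a 2×2 matrix [[a, b], [c, d]], det = ad - bc
det = (1)(0) - (-2)(-1) = 0 - 2 = -2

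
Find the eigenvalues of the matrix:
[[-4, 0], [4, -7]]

Characteristic equation: det(A - λI) = 0
λ² - (trace)λ + (det) = 0
trace = -4 + -7 = -11, det = (-4)(-7) - (0)(4) = 28
λ² - (-11)λ + (28) = 0
λ = (-11 ± √((-11)² - 4·(28))) / 2 = (-11 ± √9) / 2
Solving: λ = -7, -4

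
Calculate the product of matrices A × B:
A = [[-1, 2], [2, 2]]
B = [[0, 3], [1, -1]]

Matrix multiplication:
C[0][0] = -1×0 + 2×1 = 2
C[0][1] = -1×3 + 2×-1 = -5
C[1][0] = 2×0 + 2×1 = 2
C[1][1] = 2×3 + 2×-1 = 4
Result: [[2, -5], [2, 4]]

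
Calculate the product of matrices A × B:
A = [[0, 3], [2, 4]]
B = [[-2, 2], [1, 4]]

Matrix multiplication:
C[0][0] = 0×-2 + 3×1 = 3
C[0][1] = 0×2 + 3×4 = 12
C[1][0] = 2×-2 + 4×1 = 0
C[1][1] = 2×2 + 4×4 = 20
Result: [[3, 12], [0, 20]]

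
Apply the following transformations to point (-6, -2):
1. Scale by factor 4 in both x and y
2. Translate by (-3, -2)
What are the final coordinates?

Step 1: Scale (-6, -2) by 4 → (-24, -8)
Step 2: Translate by (-3, -2) → (-27, -10)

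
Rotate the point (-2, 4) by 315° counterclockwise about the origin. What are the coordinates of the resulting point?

Rotation matrix for 315°: [[cos 315°, -sin 315°], [sin 315°, cos 315°]] ≈ [[0.707107, 0.707107], [-0.707107, 0.707107]]
[[0.707107, 0.707107], [-0.707107, 0.707107]] × [-2, 4]ᵀ ≈ [1.4142, 4.2426]ᵀ
Result: (1.4142, 4.2426)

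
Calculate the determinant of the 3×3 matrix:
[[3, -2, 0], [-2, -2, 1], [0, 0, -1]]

Expansion along first row:
det = 3·det([[-2,1],[0,-1]]) - -2·det([[-2,1],[0,-1]]) + 0·det([[-2,-2],[0,0]])
    = 3·(-2·-1 - 1·0) - -2·(-2·-1 - 1·0) + 0·(-2·0 - -2·0)
    = 3·2 - -2·2 + 0·0
    = 6 + 4 + 0 = 10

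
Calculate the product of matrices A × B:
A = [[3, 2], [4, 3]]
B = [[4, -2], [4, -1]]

Matrix multiplication:
C[0][0] = 3×4 + 2×4 = 20
C[0][1] = 3×-2 + 2×-1 = -8
C[1][0] = 4×4 + 3×4 = 28
C[1][1] = 4×-2 + 3×-1 = -11
Result: [[20, -8], [28, -11]]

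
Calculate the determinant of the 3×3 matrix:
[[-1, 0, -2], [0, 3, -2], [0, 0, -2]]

Expansion along first row:
det = -1·det([[3,-2],[0,-2]]) - 0·det([[0,-2],[0,-2]]) + -2·det([[0,3],[0,0]])
    = -1·(3·-2 - -2·0) - 0·(0·-2 - -2·0) + -2·(0·0 - 3·0)
    = -1·-6 - 0·0 + -2·0
    = 6 + 0 + 0 = 6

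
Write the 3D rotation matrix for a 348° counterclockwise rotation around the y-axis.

Rotation matrix for counterclockwise 348° around y-axis:
cos(348°) = 0.9781, sin(348°) = -0.2079
Result: [[0.9781, 0, -0.2079], [0, 1, 0], [0.2079, 0, 0.9781]]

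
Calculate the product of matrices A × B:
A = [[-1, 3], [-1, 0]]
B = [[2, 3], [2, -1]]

Matrix multiplication:
C[0][0] = -1×2 + 3×2 = 4
C[0][1] = -1×3 + 3×-1 = -6
C[1][0] = -1×2 + 0×2 = -2
C[1][1] = -1×3 + 0×-1 = -3
Result: [[4, -6], [-2, -3]]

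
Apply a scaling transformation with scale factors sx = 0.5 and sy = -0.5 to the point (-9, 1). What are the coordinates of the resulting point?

Scaling matrix:
[[0.50, 0], [0, -0.50]]
Result: (-9 × 0.5, 1 × -0.5) = (-4.5, -0.5)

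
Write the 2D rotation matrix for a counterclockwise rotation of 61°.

Rotation matrix formula: [[cos θ, -sin θ], [sin θ, cos θ]]
For θ = 61°:
cos(61°) = 0.4848
sin(61°) = 0.8746
Result: [[0.4848, -0.8746], [0.8746, 0.4848]]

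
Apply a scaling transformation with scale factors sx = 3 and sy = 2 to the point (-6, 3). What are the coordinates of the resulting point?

Scaling matrix:
[[3, 0], [0, 2]]
Result: (-6 × 3, 3 × 2) = (-18, 6)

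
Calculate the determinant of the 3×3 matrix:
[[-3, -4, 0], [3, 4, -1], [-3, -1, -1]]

Expansion along first row:
det = -3·det([[4,-1],[-1,-1]]) - -4·det([[3,-1],[-3,-1]]) + 0·det([[3,4],[-3,-1]])
    = -3·(4·-1 - -1·-1) - -4·(3·-1 - -1·-3) + 0·(3·-1 - 4·-3)
    = -3·-5 - -4·-6 + 0·9
    = 15 + -24 + 0 = -9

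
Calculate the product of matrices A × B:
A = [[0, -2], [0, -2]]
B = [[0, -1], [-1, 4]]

Matrix multiplication:
C[0][0] = 0×0 + -2×-1 = 2
C[0][1] = 0×-1 + -2×4 = -8
C[1][0] = 0×0 + -2×-1 = 2
C[1][1] = 0×-1 + -2×4 = -8
Result: [[2, -8], [2, -8]]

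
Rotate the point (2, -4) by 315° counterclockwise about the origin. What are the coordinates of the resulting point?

Rotation matrix for 315°: [[cos 315°, -sin 315°], [sin 315°, cos 315°]] ≈ [[0.707107, 0.707107], [-0.707107, 0.707107]]
[[0.707107, 0.707107], [-0.707107, 0.707107]] × [2, -4]ᵀ ≈ [-1.4142, -4.2426]ᵀ
Result: (-1.4142, -4.2426)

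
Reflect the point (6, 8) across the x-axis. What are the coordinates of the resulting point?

Reflection across x-axis: (6, 8) → (6, -8)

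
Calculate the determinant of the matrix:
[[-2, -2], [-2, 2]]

For a 2×2 matrix [[a, b], [c, d]], det = ad - bc
det = (-2)(2) - (-2)(-2) = -4 - 4 = -8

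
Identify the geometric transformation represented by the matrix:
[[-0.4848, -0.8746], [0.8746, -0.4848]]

This matrix represents: rotation by 119° counterclockwise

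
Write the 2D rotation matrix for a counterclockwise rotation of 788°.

Rotation matrix formula: [[cos θ, -sin θ], [sin θ, cos θ]]
For θ = 788°:
cos(788°) = 0.3746
sin(788°) = 0.9272
Result: [[0.3746, -0.9272], [0.9272, 0.3746]]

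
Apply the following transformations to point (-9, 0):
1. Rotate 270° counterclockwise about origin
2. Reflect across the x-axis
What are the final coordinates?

Step 1: Rotate 270° → (0, 9)
Step 2: Reflect across x-axis → (0, -9)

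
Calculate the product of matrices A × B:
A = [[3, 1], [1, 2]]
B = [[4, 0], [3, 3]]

Matrix multiplication:
C[0][0] = 3×4 + 1×3 = 15
C[0][1] = 3×0 + 1×3 = 3
C[1][0] = 1×4 + 2×3 = 10
C[1][1] = 1×0 + 2×3 = 6
Result: [[15, 3], [10, 6]]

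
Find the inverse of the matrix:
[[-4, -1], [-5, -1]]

For [[a,b],[c,d]], inverse = (1/det)·[[d,-b],[-c,a]]
det = (-4)(-1) - (-1)(-5) = 4 - 5 = -1
Inverse = (1/-1)·[[-1, 1], [5, -4]]
= [[1, -1], [-5, 4]]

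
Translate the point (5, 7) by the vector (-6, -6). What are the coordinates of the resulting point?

Translation by (-6, -6) (homogeneous matrix [[1, 0, -6], [0, 1, -6], [0, 0, 1]]):
x' = 5 + -6 = -1
y' = 7 + -6 = 1
Result: (-1, 1)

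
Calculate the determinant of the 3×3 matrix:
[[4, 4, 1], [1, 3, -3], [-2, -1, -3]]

Expansion along first row:
det = 4·det([[3,-3],[-1,-3]]) - 4·det([[1,-3],[-2,-3]]) + 1·det([[1,3],[-2,-1]])
    = 4·(3·-3 - -3·-1) - 4·(1·-3 - -3·-2) + 1·(1·-1 - 3·-2)
    = 4·-12 - 4·-9 + 1·5
    = -48 + 36 + 5 = -7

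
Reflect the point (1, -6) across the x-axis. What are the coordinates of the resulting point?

Reflection across x-axis: (1, -6) → (1, 6)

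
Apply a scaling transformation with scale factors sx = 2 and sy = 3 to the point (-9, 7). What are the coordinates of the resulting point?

Scaling matrix:
[[2, 0], [0, 3]]
Result: (-9 × 2, 7 × 3) = (-18, 21)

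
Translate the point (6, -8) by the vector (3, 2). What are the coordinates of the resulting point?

Translation by (3, 2) (homogeneous matrix [[1, 0, 3], [0, 1, 2], [0, 0, 1]]):
x' = 6 + 3 = 9
y' = -8 + 2 = -6
Result: (9, -6)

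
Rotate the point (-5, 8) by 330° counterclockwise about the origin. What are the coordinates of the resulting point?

Rotation matrix for 330°: [[cos 330°, -sin 330°], [sin 330°, cos 330°]] ≈ [[0.866025, 0.500000], [-0.500000, 0.866025]]
[[0.866025, 0.500000], [-0.500000, 0.866025]] × [-5, 8]ᵀ ≈ [-0.3301, 9.4282]ᵀ
Result: (-0.3301, 9.4282)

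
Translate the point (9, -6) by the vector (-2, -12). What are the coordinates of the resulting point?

Translation by (-2, -12) (homogeneous matrix [[1, 0, -2], [0, 1, -12], [0, 0, 1]]):
x' = 9 + -2 = 7
y' = -6 + -12 = -18
Result: (7, -18)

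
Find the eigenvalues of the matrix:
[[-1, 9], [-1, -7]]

Characteristic equation: det(A - λI) = 0
λ² - (trace)λ + (det) = 0
trace = -1 + -7 = -8, det = (-1)(-7) - (9)(-1) = 16
λ² - (-8)λ + (16) = 0
λ = (-8 ± √((-8)² - 4·(16))) / 2 = (-8 ± √0) / 2
Solving: λ = -4, -4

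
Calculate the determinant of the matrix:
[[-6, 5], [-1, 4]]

For a 2×2 matrix [[a, b], [c, d]], det = ad - bc
det = (-6)(4) - (5)(-1) = -24 - -5 = -19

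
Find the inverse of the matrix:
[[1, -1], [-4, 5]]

For [[a,b],[c,d]], inverse = (1/det)·[[d,-b],[-c,a]]
det = (1)(5) - (-1)(-4) = 5 - 4 = 1
Inverse = [[5, 1], [4, 1]]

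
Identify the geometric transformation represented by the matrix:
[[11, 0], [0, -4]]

This matrix represents: non-uniform scaling by sx = 11, sy = -4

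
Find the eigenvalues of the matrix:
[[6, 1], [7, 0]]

Characteristic equation: det(A - λI) = 0
λ² - (trace)λ + (det) = 0
trace = 6 + 0 = 6, det = (6)(0) - (1)(7) = -7
λ² - (6)λ + (-7) = 0
λ = (6 ± √((6)² - 4·(-7))) / 2 = (6 ± √64) / 2
Solving: λ = -1, 7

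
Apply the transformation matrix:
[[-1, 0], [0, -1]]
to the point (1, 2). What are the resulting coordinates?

Matrix multiplication:
[[-1, 0], [0, -1]] × [1, 2]ᵀ
= [(-1)(1) + (0)(2), (0)(1) + (-1)(2)]ᵀ
= [-1, -2]ᵀ
Result: (-1, -2)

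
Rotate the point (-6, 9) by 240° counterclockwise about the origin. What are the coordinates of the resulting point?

Rotation matrix for 240°: [[cos 240°, -sin 240°], [sin 240°, cos 240°]] ≈ [[-0.500000, 0.866025], [-0.866025, -0.500000]]
[[-0.500000, 0.866025], [-0.866025, -0.500000]] × [-6, 9]ᵀ ≈ [10.7942, 0.6962]ᵀ
Result: (10.7942, 0.6962)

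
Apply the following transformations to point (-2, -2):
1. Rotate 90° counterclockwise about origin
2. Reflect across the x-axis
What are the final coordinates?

Step 1: Rotate 90° → (2, -2)
Step 2: Reflect across x-axis → (2, 2)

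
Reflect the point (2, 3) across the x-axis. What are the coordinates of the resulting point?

Reflection across x-axis: (2, 3) → (2, -3)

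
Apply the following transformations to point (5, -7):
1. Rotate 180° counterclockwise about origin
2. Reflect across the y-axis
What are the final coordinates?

Step 1: Rotate 180° → (-5, 7)
Step 2: Reflect across y-axis → (5, 7)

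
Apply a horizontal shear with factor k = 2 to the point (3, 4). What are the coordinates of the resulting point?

Shear matrix for horizontal shear with factor k = 2:
[[1, 2], [0, 1]]
Result: (3, 4) → (11, 4)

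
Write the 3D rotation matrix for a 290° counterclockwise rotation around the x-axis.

Rotation matrix for counterclockwise 290° around x-axis:
cos(290°) = 0.3420, sin(290°) = -0.9397
Result: [[1, 0, 0], [0, 0.3420, 0.9397], [0, -0.9397, 0.3420]]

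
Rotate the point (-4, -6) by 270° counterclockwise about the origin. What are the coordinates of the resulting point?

Rotation matrix for 270°: [[cos 270°, -sin 270°], [sin 270°, cos 270°]] = [[0, 1], [-1, 0]]
[[0, 1], [-1, 0]] × [-4, -6]ᵀ = [-6, 4]ᵀ
Result: (-6, 4)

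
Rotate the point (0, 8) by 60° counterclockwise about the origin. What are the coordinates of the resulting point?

Rotation matrix for 60°: [[cos 60°, -sin 60°], [sin 60°, cos 60°]] ≈ [[0.500000, -0.866025], [0.866025, 0.500000]]
[[0.500000, -0.866025], [0.866025, 0.500000]] × [0, 8]ᵀ ≈ [-6.9282, 4]ᵀ
Result: (-6.9282, 4)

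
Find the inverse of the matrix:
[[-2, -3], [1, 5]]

For [[a,b],[c,d]], inverse = (1/det)·[[d,-b],[-c,a]]
det = (-2)(5) - (-3)(1) = -10 - -3 = -7
Inverse = (1/-7)·[[5, 3], [-1, -2]]
= [[-5/7, -3/7], [1/7, 2/7]]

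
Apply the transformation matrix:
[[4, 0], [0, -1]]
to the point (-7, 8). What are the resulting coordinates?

Matrix multiplication:
[[4, 0], [0, -1]] × [-7, 8]ᵀ
= [(4)(-7) + (0)(8), (0)(-7) + (-1)(8)]ᵀ
= [-28, -8]ᵀ
Result: (-28, -8)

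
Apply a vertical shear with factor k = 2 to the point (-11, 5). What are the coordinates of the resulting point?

Shear matrix for vertical shear with factor k = 2:
[[1, 0], [2, 1]]
Result: (-11, 5) → (-11, -17)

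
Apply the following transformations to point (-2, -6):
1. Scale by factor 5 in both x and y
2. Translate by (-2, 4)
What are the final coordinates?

Step 1: Scale (-2, -6) by 5 → (-10, -30)
Step 2: Translate by (-2, 4) → (-12, -26)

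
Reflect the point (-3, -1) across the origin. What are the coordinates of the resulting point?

Reflection across origin: (-3, -1) → (3, 1)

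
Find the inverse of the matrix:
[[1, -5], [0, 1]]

For [[a,b],[c,d]], inverse = (1/det)·[[d,-b],[-c,a]]
det = (1)(1) - (-5)(0) = 1 - 0 = 1
Inverse = [[1, 5], [0, 1]]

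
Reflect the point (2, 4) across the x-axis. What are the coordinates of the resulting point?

Reflection across x-axis: (2, 4) → (2, -4)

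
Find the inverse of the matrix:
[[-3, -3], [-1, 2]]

For [[a,b],[c,d]], inverse = (1/det)·[[d,-b],[-c,a]]
det = (-3)(2) - (-3)(-1) = -6 - 3 = -9
Inverse = (1/-9)·[[2, 3], [1, -3]]
= [[-2/9, -1/3], [-1/9, 1/3]]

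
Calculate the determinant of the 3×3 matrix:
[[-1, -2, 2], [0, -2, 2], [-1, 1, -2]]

Expansion along first row:
det = -1·det([[-2,2],[1,-2]]) - -2·det([[0,2],[-1,-2]]) + 2·det([[0,-2],[-1,1]])
    = -1·(-2·-2 - 2·1) - -2·(0·-2 - 2·-1) + 2·(0·1 - -2·-1)
    = -1·2 - -2·2 + 2·-2
    = -2 + 4 + -4 = -2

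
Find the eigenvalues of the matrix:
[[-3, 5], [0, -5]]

Characteristic equation: det(A - λI) = 0
λ² - (trace)λ + (det) = 0
trace = -3 + -5 = -8, det = (-3)(-5) - (5)(0) = 15
λ² - (-8)λ + (15) = 0
λ = (-8 ± √((-8)² - 4·(15))) / 2 = (-8 ± √4) / 2
Solving: λ = -5, -3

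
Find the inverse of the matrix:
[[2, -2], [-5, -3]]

For [[a,b],[c,d]], inverse = (1/det)·[[d,-b],[-c,a]]
det = (2)(-3) - (-2)(-5) = -6 - 10 = -16
Inverse = (1/-16)·[[-3, 2], [5, 2]]
= [[3/16, -1/8], [-5/16, -1/8]]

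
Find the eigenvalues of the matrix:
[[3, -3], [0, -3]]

Characteristic equation: det(A - λI) = 0
λ² - (trace)λ + (det) = 0
trace = 3 + -3 = 0, det = (3)(-3) - (-3)(0) = -9
λ² - (0)λ + (-9) = 0
λ = (0 ± √((0)² - 4·(-9))) / 2 = (0 ± √36) / 2
Solving: λ = -3, 3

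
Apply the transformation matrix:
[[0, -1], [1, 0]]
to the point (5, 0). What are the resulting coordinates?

Matrix multiplication:
[[0, -1], [1, 0]] × [5, 0]ᵀ
= [(0)(5) + (-1)(0), (1)(5) + (0)(0)]ᵀ
= [0, 5]ᵀ
Result: (0, 5)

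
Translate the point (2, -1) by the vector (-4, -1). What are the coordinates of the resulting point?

Translation by (-4, -1) (homogeneous matrix [[1, 0, -4], [0, 1, -1], [0, 0, 1]]):
x' = 2 + -4 = -2
y' = -1 + -1 = -2
Result: (-2, -2)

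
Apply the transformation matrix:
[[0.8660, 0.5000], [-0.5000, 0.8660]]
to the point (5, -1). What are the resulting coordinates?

Matrix multiplication:
[[0.8660, 0.5000], [-0.5000, 0.8660]] × [5, -1]ᵀ
= [(0.8660)(5) + (0.5000)(-1), (-0.5000)(5) + (0.8660)(-1)]ᵀ
= [3.8300, -3.3660]ᵀ
Result: (3.8300, -3.3660)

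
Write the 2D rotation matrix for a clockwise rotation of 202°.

Rotation matrix formula: [[cos θ, -sin θ], [sin θ, cos θ]]
A clockwise rotation by 202° is equivalent to a counterclockwise rotation by -202°.
For θ = -202°:
cos(-202°) = -0.9272
sin(-202°) = 0.3746
Result: [[-0.9272, -0.3746], [0.3746, -0.9272]]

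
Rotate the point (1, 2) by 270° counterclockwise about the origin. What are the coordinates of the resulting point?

Rotation matrix for 270°: [[cos 270°, -sin 270°], [sin 270°, cos 270°]] = [[0, 1], [-1, 0]]
[[0, 1], [-1, 0]] × [1, 2]ᵀ = [2, -1]ᵀ
Result: (2, -1)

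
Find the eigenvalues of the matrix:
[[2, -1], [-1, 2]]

Characteristic equation: det(A - λI) = 0
λ² - (trace)λ + (det) = 0
trace = 2 + 2 = 4, det = (2)(2) - (-1)(-1) = 3
λ² - (4)λ + (3) = 0
λ = (4 ± √((4)² - 4·(3))) / 2 = (4 ± √4) / 2
Solving: λ = 1, 3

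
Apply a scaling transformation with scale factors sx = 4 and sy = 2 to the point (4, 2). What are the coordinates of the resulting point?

Scaling matrix:
[[4, 0], [0, 2]]
Result: (4 × 4, 2 × 2) = (16, 4)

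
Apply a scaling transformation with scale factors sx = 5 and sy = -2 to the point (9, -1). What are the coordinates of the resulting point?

Scaling matrix:
[[5, 0], [0, -2]]
Result: (9 × 5, -1 × -2) = (45, 2)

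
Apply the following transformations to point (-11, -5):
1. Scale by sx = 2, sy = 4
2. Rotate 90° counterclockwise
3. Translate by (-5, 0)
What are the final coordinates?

Step 1: Scale → (-22, -20)
Step 2: Rotate 90° → (20, -22)
Step 3: Translate → (15, -22)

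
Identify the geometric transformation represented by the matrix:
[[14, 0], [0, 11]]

This matrix represents: non-uniform scaling by sx = 14, sy = 11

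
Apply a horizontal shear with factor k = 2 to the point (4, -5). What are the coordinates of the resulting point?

Shear matrix for horizontal shear with factor k = 2:
[[1, 2], [0, 1]]
Result: (4, -5) → (-6, -5)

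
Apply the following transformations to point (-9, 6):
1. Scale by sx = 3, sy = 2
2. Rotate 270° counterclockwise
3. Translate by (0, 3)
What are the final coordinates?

Step 1: Scale → (-27, 12)
Step 2: Rotate 270° → (12, 27)
Step 3: Translate → (12, 30)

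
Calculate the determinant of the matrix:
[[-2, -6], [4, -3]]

For a 2×2 matrix [[a, b], [c, d]], det = ad - bc
det = (-2)(-3) - (-6)(4) = 6 - -24 = 30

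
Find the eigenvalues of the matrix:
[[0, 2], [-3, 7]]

Characteristic equation: det(A - λI) = 0
λ² - (trace)λ + (det) = 0
trace = 0 + 7 = 7, det = (0)(7) - (2)(-3) = 6
λ² - (7)λ + (6) = 0
λ = (7 ± √((7)² - 4·(6))) / 2 = (7 ± √25) / 2
Solving: λ = 1, 6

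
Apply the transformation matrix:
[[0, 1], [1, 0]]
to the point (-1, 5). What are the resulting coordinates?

Matrix multiplication:
[[0, 1], [1, 0]] × [-1, 5]ᵀ
= [(0)(-1) + (1)(5), (1)(-1) + (0)(5)]ᵀ
= [5, -1]ᵀ
Result: (5, -1)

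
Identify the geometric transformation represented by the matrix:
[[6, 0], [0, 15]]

This matrix represents: non-uniform scaling by sx = 6, sy = 15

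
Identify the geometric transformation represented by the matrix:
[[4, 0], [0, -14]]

This matrix represents: non-uniform scaling by sx = 4, sy = -14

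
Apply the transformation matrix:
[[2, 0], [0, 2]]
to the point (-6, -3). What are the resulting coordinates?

Matrix multiplication:
[[2, 0], [0, 2]] × [-6, -3]ᵀ
= [(2)(-6) + (0)(-3), (0)(-6) + (2)(-3)]ᵀ
= [-12, -6]ᵀ
Result: (-12, -6)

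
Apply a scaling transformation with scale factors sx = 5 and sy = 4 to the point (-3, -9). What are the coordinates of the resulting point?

Scaling matrix:
[[5, 0], [0, 4]]
Result: (-3 × 5, -9 × 4) = (-15, -36)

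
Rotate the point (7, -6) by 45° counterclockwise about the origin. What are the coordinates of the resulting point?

Rotation matrix for 45°: [[cos 45°, -sin 45°], [sin 45°, cos 45°]] ≈ [[0.707107, -0.707107], [0.707107, 0.707107]]
[[0.707107, -0.707107], [0.707107, 0.707107]] × [7, -6]ᵀ ≈ [9.1924, 0.7071]ᵀ
Result: (9.1924, 0.7071)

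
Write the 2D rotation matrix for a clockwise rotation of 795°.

Rotation matrix formula: [[cos θ, -sin θ], [sin θ, cos θ]]
A clockwise rotation by 795° is equivalent to a counterclockwise rotation by -795°.
For θ = -795°:
cos(-795°) = 0.2588
sin(-795°) = -0.9659
Result: [[0.2588, 0.9659], [-0.9659, 0.2588]]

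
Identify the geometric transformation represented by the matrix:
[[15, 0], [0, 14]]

This matrix represents: non-uniform scaling by sx = 15, sy = 14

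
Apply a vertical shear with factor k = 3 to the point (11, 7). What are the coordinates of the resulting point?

Shear matrix for vertical shear with factor k = 3:
[[1, 0], [3, 1]]
Result: (11, 7) → (11, 40)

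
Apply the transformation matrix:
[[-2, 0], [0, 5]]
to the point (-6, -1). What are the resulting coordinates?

Matrix multiplication:
[[-2, 0], [0, 5]] × [-6, -1]ᵀ
= [(-2)(-6) + (0)(-1), (0)(-6) + (5)(-1)]ᵀ
= [12, -5]ᵀ
Result: (12, -5)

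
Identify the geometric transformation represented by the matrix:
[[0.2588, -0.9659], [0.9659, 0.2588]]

This matrix represents: rotation by 75° counterclockwise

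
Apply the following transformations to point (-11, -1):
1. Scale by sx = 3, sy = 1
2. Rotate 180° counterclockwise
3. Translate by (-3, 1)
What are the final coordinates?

Step 1: Scale → (-33, -1)
Step 2: Rotate 180° → (33, 1)
Step 3: Translate → (30, 2)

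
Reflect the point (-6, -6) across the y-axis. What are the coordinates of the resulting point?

Reflection across y-axis: (-6, -6) → (6, -6)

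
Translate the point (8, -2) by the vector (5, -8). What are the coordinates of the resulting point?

Translation by (5, -8) (homogeneous matrix [[1, 0, 5], [0, 1, -8], [0, 0, 1]]):
x' = 8 + 5 = 13
y' = -2 + -8 = -10
Result: (13, -10)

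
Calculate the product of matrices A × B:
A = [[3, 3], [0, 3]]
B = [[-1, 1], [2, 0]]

Matrix multiplication:
C[0][0] = 3×-1 + 3×2 = 3
C[0][1] = 3×1 + 3×0 = 3
C[1][0] = 0×-1 + 3×2 = 6
C[1][1] = 0×1 + 3×0 = 0
Result: [[3, 3], [6, 0]]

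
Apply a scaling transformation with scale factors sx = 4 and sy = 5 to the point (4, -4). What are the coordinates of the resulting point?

Scaling matrix:
[[4, 0], [0, 5]]
Result: (4 × 4, -4 × 5) = (16, -20)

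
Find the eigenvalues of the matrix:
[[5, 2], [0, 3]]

Characteristic equation: det(A - λI) = 0
λ² - (trace)λ + (det) = 0
trace = 5 + 3 = 8, det = (5)(3) - (2)(0) = 15
λ² - (8)λ + (15) = 0
λ = (8 ± √((8)² - 4·(15))) / 2 = (8 ± √4) / 2
Solving: λ = 3, 5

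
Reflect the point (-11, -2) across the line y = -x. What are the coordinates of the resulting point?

Reflection across line y = -x: (-11, -2) → (2, 11)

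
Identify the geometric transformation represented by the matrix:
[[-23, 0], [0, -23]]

This matrix represents: uniform scaling by factor -23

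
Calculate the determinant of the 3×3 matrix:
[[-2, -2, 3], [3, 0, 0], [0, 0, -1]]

Expansion along first row:
det = -2·det([[0,0],[0,-1]]) - -2·det([[3,0],[0,-1]]) + 3·det([[3,0],[0,0]])
    = -2·(0·-1 - 0·0) - -2·(3·-1 - 0·0) + 3·(3·0 - 0·0)
    = -2·0 - -2·-3 + 3·0
    = 0 + -6 + 0 = -6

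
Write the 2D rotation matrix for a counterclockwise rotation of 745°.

Rotation matrix formula: [[cos θ, -sin θ], [sin θ, cos θ]]
For θ = 745°:
cos(745°) = 0.9063
sin(745°) = 0.4226
Result: [[0.9063, -0.4226], [0.4226, 0.9063]]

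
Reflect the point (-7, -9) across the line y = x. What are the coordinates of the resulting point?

Reflection across line y = x: (-7, -9) → (-9, -7)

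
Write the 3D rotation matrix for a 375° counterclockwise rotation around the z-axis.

Rotation matrix for counterclockwise 375° around z-axis:
cos(375°) = 0.9659, sin(375°) = 0.2588
Result: [[0.9659, -0.2588, 0], [0.2588, 0.9659, 0], [0, 0, 1]]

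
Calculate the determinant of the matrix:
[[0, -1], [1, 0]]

For a 2×2 matrix [[a, b], [c, d]], det = ad - bc
det = (0)(0) - (-1)(1) = 0 - -1 = 1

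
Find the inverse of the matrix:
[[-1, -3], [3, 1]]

For [[a,b],[c,d]], inverse = (1/det)·[[d,-b],[-c,a]]
det = (-1)(1) - (-3)(3) = -1 - -9 = 8
Inverse = (1/8)·[[1, 3], [-3, -1]]
= [[1/8, 3/8], [-3/8, -1/8]]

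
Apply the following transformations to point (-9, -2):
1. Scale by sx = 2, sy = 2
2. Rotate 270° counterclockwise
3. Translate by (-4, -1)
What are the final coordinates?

Step 1: Scale → (-18, -4)
Step 2: Rotate 270° → (-4, 18)
Step 3: Translate → (-8, 17)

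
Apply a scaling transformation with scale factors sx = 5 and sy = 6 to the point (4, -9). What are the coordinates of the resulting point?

Scaling matrix:
[[5, 0], [0, 6]]
Result: (4 × 5, -9 × 6) = (20, -54)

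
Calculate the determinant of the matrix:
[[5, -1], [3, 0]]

For a 2×2 matrix [[a, b], [c, d]], det = ad - bc
det = (5)(0) - (-1)(3) = 0 - -3 = 3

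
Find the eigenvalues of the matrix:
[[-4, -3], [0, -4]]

Characteristic equation: det(A - λI) = 0
λ² - (trace)λ + (det) = 0
trace = -4 + -4 = -8, det = (-4)(-4) - (-3)(0) = 16
λ² - (-8)λ + (16) = 0
λ = (-8 ± √((-8)² - 4·(16))) / 2 = (-8 ± √0) / 2
Solving: λ = -4, -4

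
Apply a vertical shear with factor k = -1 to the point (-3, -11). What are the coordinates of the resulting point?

Shear matrix for vertical shear with factor k = -1:
[[1, 0], [-1, 1]]
Result: (-3, -11) → (-3, -8)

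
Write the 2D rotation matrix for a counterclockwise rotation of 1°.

Rotation matrix formula: [[cos θ, -sin θ], [sin θ, cos θ]]
For θ = 1°:
cos(1°) = 0.9998
sin(1°) = 0.0175
Result: [[0.9998, -0.0175], [0.0175, 0.9998]]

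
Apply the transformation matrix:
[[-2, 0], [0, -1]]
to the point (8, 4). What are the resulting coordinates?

Matrix multiplication:
[[-2, 0], [0, -1]] × [8, 4]ᵀ
= [(-2)(8) + (0)(4), (0)(8) + (-1)(4)]ᵀ
= [-16, -4]ᵀ
Result: (-16, -4)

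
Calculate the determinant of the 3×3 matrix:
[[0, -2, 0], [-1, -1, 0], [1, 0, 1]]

Expansion along first row:
det = 0·det([[-1,0],[0,1]]) - -2·det([[-1,0],[1,1]]) + 0·det([[-1,-1],[1,0]])
    = 0·(-1·1 - 0·0) - -2·(-1·1 - 0·1) + 0·(-1·0 - -1·1)
    = 0·-1 - -2·-1 + 0·1
    = 0 + -2 + 0 = -2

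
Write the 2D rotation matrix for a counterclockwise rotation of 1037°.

Rotation matrix formula: [[cos θ, -sin θ], [sin θ, cos θ]]
For θ = 1037°:
cos(1037°) = 0.7314
sin(1037°) = -0.6820
Result: [[0.7314, 0.6820], [-0.6820, 0.7314]]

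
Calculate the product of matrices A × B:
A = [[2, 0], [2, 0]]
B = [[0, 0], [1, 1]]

Matrix multiplication:
C[0][0] = 2×0 + 0×1 = 0
C[0][1] = 2×0 + 0×1 = 0
C[1][0] = 2×0 + 0×1 = 0
C[1][1] = 2×0 + 0×1 = 0
Result: [[0, 0], [0, 0]]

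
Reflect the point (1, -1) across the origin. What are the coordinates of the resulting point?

Reflection across origin: (1, -1) → (-1, 1)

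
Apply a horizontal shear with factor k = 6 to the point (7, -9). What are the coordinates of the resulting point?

Shear matrix for horizontal shear with factor k = 6:
[[1, 6], [0, 1]]
Result: (7, -9) → (-47, -9)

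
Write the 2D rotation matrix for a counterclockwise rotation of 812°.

Rotation matrix formula: [[cos θ, -sin θ], [sin θ, cos θ]]
For θ = 812°:
cos(812°) = -0.0349
sin(812°) = 0.9994
Result: [[-0.0349, -0.9994], [0.9994, -0.0349]]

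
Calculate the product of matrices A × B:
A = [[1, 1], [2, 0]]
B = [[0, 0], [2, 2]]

Matrix multiplication:
C[0][0] = 1×0 + 1×2 = 2
C[0][1] = 1×0 + 1×2 = 2
C[1][0] = 2×0 + 0×2 = 0
C[1][1] = 2×0 + 0×2 = 0
Result: [[2, 2], [0, 0]]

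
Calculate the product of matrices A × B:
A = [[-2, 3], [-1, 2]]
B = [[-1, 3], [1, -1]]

Matrix multiplication:
C[0][0] = -2×-1 + 3×1 = 5
C[0][1] = -2×3 + 3×-1 = -9
C[1][0] = -1×-1 + 2×1 = 3
C[1][1] = -1×3 + 2×-1 = -5
Result: [[5, -9], [3, -5]]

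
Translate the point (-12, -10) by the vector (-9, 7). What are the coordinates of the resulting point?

Translation by (-9, 7) (homogeneous matrix [[1, 0, -9], [0, 1, 7], [0, 0, 1]]):
x' = -12 + -9 = -21
y' = -10 + 7 = -3
Result: (-21, -3)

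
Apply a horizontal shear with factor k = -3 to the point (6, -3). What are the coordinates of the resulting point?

Shear matrix for horizontal shear with factor k = -3:
[[1, -3], [0, 1]]
Result: (6, -3) → (15, -3)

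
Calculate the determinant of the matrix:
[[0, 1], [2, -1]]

For a 2×2 matrix [[a, b], [c, d]], det = ad - bc
det = (0)(-1) - (1)(2) = 0 - 2 = -2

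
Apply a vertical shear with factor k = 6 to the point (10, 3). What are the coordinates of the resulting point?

Shear matrix for vertical shear with factor k = 6:
[[1, 0], [6, 1]]
Result: (10, 3) → (10, 63)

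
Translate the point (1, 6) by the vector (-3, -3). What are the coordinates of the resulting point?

Translation by (-3, -3) (homogeneous matrix [[1, 0, -3], [0, 1, -3], [0, 0, 1]]):
x' = 1 + -3 = -2
y' = 6 + -3 = 3
Result: (-2, 3)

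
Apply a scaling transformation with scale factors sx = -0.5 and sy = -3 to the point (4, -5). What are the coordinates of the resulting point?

Scaling matrix:
[[-0.50, 0], [0, -3]]
Result: (4 × -0.5, -5 × -3) = (-2, 15)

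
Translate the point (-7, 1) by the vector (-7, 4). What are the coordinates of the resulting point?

Translation by (-7, 4) (homogeneous matrix [[1, 0, -7], [0, 1, 4], [0, 0, 1]]):
x' = -7 + -7 = -14
y' = 1 + 4 = 5
Result: (-14, 5)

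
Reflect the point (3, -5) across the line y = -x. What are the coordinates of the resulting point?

Reflection across line y = -x: (3, -5) → (5, -3)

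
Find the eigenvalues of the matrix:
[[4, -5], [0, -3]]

Characteristic equation: det(A - λI) = 0
λ² - (trace)λ + (det) = 0
trace = 4 + -3 = 1, det = (4)(-3) - (-5)(0) = -12
λ² - (1)λ + (-12) = 0
λ = (1 ± √((1)² - 4·(-12))) / 2 = (1 ± √49) / 2
Solving: λ = -3, 4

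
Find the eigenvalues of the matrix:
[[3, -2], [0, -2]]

Characteristic equation: det(A - λI) = 0
λ² - (trace)λ + (det) = 0
trace = 3 + -2 = 1, det = (3)(-2) - (-2)(0) = -6
λ² - (1)λ + (-6) = 0
λ = (1 ± √((1)² - 4·(-6))) / 2 = (1 ± √25) / 2
Solving: λ = -2, 3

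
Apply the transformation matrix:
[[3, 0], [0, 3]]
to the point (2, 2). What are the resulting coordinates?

Matrix multiplication:
[[3, 0], [0, 3]] × [2, 2]ᵀ
= [(3)(2) + (0)(2), (0)(2) + (3)(2)]ᵀ
= [6, 6]ᵀ
Result: (6, 6)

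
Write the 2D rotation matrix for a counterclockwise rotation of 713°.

Rotation matrix formula: [[cos θ, -sin θ], [sin θ, cos θ]]
For θ = 713°:
cos(713°) = 0.9925
sin(713°) = -0.1219
Result: [[0.9925, 0.1219], [-0.1219, 0.9925]]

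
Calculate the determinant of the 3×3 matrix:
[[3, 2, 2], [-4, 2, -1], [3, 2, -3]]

Expansion along first row:
det = 3·det([[2,-1],[2,-3]]) - 2·det([[-4,-1],[3,-3]]) + 2·det([[-4,2],[3,2]])
    = 3·(2·-3 - -1·2) - 2·(-4·-3 - -1·3) + 2·(-4·2 - 2·3)
    = 3·-4 - 2·15 + 2·-14
    = -12 + -30 + -28 = -70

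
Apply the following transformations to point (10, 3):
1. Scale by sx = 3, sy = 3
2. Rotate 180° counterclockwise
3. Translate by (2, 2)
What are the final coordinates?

Step 1: Scale → (30, 9)
Step 2: Rotate 180° → (-30, -9)
Step 3: Translate → (-28, -7)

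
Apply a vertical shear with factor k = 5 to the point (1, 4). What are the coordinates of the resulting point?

Shear matrix for vertical shear with factor k = 5:
[[1, 0], [5, 1]]
Result: (1, 4) → (1, 9)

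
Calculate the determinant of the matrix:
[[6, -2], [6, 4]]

For a 2×2 matrix [[a, b], [c, d]], det = ad - bc
det = (6)(4) - (-2)(6) = 24 - -12 = 36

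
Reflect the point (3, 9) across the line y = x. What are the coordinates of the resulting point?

Reflection across line y = x: (3, 9) → (9, 3)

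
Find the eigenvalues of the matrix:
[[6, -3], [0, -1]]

Characteristic equation: det(A - λI) = 0
λ² - (trace)λ + (det) = 0
trace = 6 + -1 = 5, det = (6)(-1) - (-3)(0) = -6
λ² - (5)λ + (-6) = 0
λ = (5 ± √((5)² - 4·(-6))) / 2 = (5 ± √49) / 2
Solving: λ = -1, 6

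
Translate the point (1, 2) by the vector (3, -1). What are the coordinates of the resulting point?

Translation by (3, -1) (homogeneous matrix [[1, 0, 3], [0, 1, -1], [0, 0, 1]]):
x' = 1 + 3 = 4
y' = 2 + -1 = 1
Result: (4, 1)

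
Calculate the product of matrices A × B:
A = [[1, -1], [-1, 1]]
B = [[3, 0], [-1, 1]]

Matrix multiplication:
C[0][0] = 1×3 + -1×-1 = 4
C[0][1] = 1×0 + -1×1 = -1
C[1][0] = -1×3 + 1×-1 = -4
C[1][1] = -1×0 + 1×1 = 1
Result: [[4, -1], [-4, 1]]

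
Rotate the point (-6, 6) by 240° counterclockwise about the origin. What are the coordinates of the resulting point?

Rotation matrix for 240°: [[cos 240°, -sin 240°], [sin 240°, cos 240°]] ≈ [[-0.500000, 0.866025], [-0.866025, -0.500000]]
[[-0.500000, 0.866025], [-0.866025, -0.500000]] × [-6, 6]ᵀ ≈ [8.1962, 2.1962]ᵀ
Result: (8.1962, 2.1962)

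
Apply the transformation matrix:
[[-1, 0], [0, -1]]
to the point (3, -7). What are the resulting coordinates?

Matrix multiplication:
[[-1, 0], [0, -1]] × [3, -7]ᵀ
= [(-1)(3) + (0)(-7), (0)(3) + (-1)(-7)]ᵀ
= [-3, 7]ᵀ
Result: (-3, 7)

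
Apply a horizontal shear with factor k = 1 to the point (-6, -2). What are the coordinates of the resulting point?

Shear matrix for horizontal shear with factor k = 1:
[[1, 1], [0, 1]]
Result: (-6, -2) → (-8, -2)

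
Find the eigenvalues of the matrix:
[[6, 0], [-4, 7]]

Characteristic equation: det(A - λI) = 0
λ² - (trace)λ + (det) = 0
trace = 6 + 7 = 13, det = (6)(7) - (0)(-4) = 42
λ² - (13)λ + (42) = 0
λ = (13 ± √((13)² - 4·(42))) / 2 = (13 ± √1) / 2
Solving: λ = 6, 7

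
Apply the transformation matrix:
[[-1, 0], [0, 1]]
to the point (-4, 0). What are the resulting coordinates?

Matrix multiplication:
[[-1, 0], [0, 1]] × [-4, 0]ᵀ
= [(-1)(-4) + (0)(0), (0)(-4) + (1)(0)]ᵀ
= [4, 0]ᵀ
Result: (4, 0)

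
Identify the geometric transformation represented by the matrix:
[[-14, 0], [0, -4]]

This matrix represents: non-uniform scaling by sx = -14, sy = -4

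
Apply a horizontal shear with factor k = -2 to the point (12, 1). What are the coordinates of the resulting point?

Shear matrix for horizontal shear with factor k = -2:
[[1, -2], [0, 1]]
Result: (12, 1) → (10, 1)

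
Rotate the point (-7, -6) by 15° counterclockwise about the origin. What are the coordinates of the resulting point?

Rotation matrix for 15°: [[cos 15°, -sin 15°], [sin 15°, cos 15°]] ≈ [[0.965926, -0.258819], [0.258819, 0.965926]]
[[0.965926, -0.258819], [0.258819, 0.965926]] × [-7, -6]ᵀ ≈ [-5.2086, -7.6073]ᵀ
Result: (-5.2086, -7.6073)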